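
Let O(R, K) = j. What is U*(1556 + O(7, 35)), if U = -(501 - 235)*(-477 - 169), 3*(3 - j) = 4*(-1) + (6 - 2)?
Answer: 267892324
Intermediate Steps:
j = 3 (j = 3 - (4*(-1) + (6 - 2))/3 = 3 - (-4 + 4)/3 = 3 - ⅓*0 = 3 + 0 = 3)
O(R, K) = 3
U = 171836 (U = -266*(-646) = -1*(-171836) = 171836)
U*(1556 + O(7, 35)) = 171836*(1556 + 3) = 171836*1559 = 267892324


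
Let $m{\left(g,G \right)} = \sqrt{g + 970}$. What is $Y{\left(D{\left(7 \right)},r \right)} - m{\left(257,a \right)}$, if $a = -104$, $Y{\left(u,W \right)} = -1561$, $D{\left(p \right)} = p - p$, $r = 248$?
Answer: $-1561 - \sqrt{1227} \approx -1596.0$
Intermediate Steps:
$D{\left(p \right)} = 0$
$m{\left(g,G \right)} = \sqrt{970 + g}$
$Y{\left(D{\left(7 \right)},r \right)} - m{\left(257,a \right)} = -1561 - \sqrt{970 + 257} = -1561 - \sqrt{1227}$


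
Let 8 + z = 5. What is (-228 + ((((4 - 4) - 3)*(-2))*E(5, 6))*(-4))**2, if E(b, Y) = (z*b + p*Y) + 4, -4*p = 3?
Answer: 20736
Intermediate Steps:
p = -3/4 (p = -1/4*3 = -3/4 ≈ -0.75000)
z = -3 (z = -8 + 5 = -3)
E(b, Y) = 4 - 3*b - 3*Y/4 (E(b, Y) = (-3*b - 3*Y/4) + 4 = 4 - 3*b - 3*Y/4)
(-228 + ((((4 - 4) - 3)*(-2))*E(5, 6))*(-4))**2 = (-228 + ((((4 - 4) - 3)*(-2))*(4 - 3*5 - 3/4*6))*(-4))**2 = (-228 + (((0 - 3)*(-2))*(4 - 15 - 9/2))*(-4))**2 = (-228 + (-3*(-2)*(-31/2))*(-4))**2 = (-228 + (6*(-31/2))*(-4))**2 = (-228 - 93*(-4))**2 = (-228 + 372)**2 = 144**2 = 20736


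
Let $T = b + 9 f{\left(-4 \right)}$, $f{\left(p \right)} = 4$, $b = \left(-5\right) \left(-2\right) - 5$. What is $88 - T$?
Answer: $47$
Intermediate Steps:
$b = 5$ ($b = 10 - 5 = 5$)
$T = 41$ ($T = 5 + 9 \cdot 4 = 5 + 36 = 41$)
$88 - T = 88 - 41 = 47$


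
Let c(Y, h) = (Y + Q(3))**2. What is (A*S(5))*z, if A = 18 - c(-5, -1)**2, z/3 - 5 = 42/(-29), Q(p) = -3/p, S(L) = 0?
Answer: 0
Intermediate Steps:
c(Y, h) = (-1 + Y)**2 (c(Y, h) = (Y - 3/3)**2 = (Y - 3*1/3)**2 = (Y - 1)**2 = (-1 + Y)**2)
z = 309/29 (z = 15 + 3*(42/(-29)) = 15 + 3*(42*(-1/29)) = 15 + 3*(-42/29) = 15 - 126/29 = 309/29 ≈ 10.655)
A = -1278 (A = 18 - ((-1 - 5)**2)**2 = 18 - ((-6)**2)**2 = 18 - 1*36**2 = 18 - 1*1296 = 18 - 1296 = -1278)
(A*S(5))*z = -1278*0*(309/29) = 0*(309/29) = 0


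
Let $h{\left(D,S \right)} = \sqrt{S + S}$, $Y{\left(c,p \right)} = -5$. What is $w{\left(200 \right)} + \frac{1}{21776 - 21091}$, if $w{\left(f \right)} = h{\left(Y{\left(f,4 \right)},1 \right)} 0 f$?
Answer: $\frac{1}{685} \approx 0.0014599$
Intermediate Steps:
$h{\left(D,S \right)} = \sqrt{2} \sqrt{S}$ ($h{\left(D,S \right)} = \sqrt{2 S} = \sqrt{2} \sqrt{S}$)
$w{\left(f \right)} = 0$ ($w{\left(f \right)} = \sqrt{2} \sqrt{1} \cdot 0 f = \sqrt{2} \cdot 1 \cdot 0 f = \sqrt{2} \cdot 0 f = 0 f = 0$)
$w{\left(200 \right)} + \frac{1}{21776 - 21091} = 0 + \frac{1}{21776 - 21091} = 0 + \frac{1}{685} = \frac{1}{685}$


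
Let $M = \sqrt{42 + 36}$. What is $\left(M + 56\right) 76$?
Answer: $4256 + 76 \sqrt{78} \approx 4927.2$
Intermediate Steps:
$M = \sqrt{78} \approx 8.8318$
$\left(M + 56\right) 76 = \left(\sqrt{78} + 56\right) 76 = \left(56 + \sqrt{78}\right) 76 = 4256 + 76 \sqrt{78}$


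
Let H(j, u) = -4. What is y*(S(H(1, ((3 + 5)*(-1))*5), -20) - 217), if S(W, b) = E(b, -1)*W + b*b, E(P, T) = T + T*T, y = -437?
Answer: -79971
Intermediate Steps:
E(P, T) = T + T**2
S(W, b) = b**2 (S(W, b) = (-(1 - 1))*W + b*b = (-1*0)*W + b**2 = 0*W + b**2 = 0 + b**2 = b**2)
y*(S(H(1, ((3 + 5)*(-1))*5), -20) - 217) = -437*((-20)**2 - 217) = -437*(400 - 217) = -437*183 = -79971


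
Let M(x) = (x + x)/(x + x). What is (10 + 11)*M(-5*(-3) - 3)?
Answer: 21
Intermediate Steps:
M(x) = 1 (M(x) = (2*x)/((2*x)) = (2*x)*(1/(2*x)) = 1)
(10 + 11)*M(-5*(-3) - 3) = (10 + 11)*1 = 21*1 = 21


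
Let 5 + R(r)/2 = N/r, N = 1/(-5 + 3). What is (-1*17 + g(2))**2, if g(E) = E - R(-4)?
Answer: 441/16 ≈ 27.563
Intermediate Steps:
N = -1/2 (N = 1/(-2) = -1/2 ≈ -0.50000)
R(r) = -10 - 1/r (R(r) = -10 + 2*(-1/(2*r)) = -10 - 1/r)
g(E) = 39/4 + E (g(E) = E - (-10 - 1/(-4)) = E - (-10 - 1*(-1/4)) = E - (-10 + 1/4) = E - 1*(-39/4) = E + 39/4 = 39/4 + E)
(-1*17 + g(2))**2 = (-1*17 + (39/4 + 2))**2 = (-17 + 47/4)**2 = (-21/4)**2 = 441/16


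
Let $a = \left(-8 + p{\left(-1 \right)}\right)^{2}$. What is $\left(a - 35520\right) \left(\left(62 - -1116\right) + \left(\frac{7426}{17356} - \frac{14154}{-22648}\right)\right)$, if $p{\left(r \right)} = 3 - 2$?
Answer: $- \frac{2054926081112907}{49134836} \approx -4.1822 \cdot 10^{7}$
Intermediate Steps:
$p{\left(r \right)} = 1$
$a = 49$ ($a = \left(-8 + 1\right)^{2} = \left(-7\right)^{2} = 49$)
$\left(a - 35520\right) \left(\left(62 - -1116\right) + \left(\frac{7426}{17356} - \frac{14154}{-22648}\right)\right) = \left(49 - 35520\right) \left(\left(62 - -1116\right) + \left(\frac{7426}{17356} - \frac{14154}{-22648}\right)\right) = - 35471 \left(\left(62 + 1116\right) + \left(7426 \cdot \frac{1}{17356} - - \frac{7077}{11324}\right)\right) = - 35471 \left(1178 + \left(\frac{3713}{8678} + \frac{7077}{11324}\right)\right) = - 35471 \left(1178 + \frac{51730109}{49134836}\right) = \left(-35471\right) \frac{57932566917}{49134836} = - \frac{2054926081112907}{49134836}$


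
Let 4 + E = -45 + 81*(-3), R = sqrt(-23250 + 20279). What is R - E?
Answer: 292 + I*sqrt(2971) ≈ 292.0 + 54.507*I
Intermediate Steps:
R = I*sqrt(2971) (R = sqrt(-2971) = I*sqrt(2971) ≈ 54.507*I)
E = -292 (E = -4 + (-45 + 81*(-3)) = -4 + (-45 - 243) = -4 - 288 = -292)
R - E = I*sqrt(2971) - 1*(-292) = I*sqrt(2971) + 292 = 292 + I*sqrt(2971)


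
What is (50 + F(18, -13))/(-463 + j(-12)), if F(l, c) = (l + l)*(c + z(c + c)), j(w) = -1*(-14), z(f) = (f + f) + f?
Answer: 3226/449 ≈ 7.1849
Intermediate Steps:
z(f) = 3*f (z(f) = 2*f + f = 3*f)
j(w) = 14
F(l, c) = 14*c*l (F(l, c) = (l + l)*(c + 3*(c + c)) = (2*l)*(c + 3*(2*c)) = (2*l)*(c + 6*c) = (2*l)*(7*c) = 14*c*l)
(50 + F(18, -13))/(-463 + j(-12)) = (50 + 14*(-13)*18)/(-463 + 14) = (50 - 3276)/(-449) = -3226*(-1/449) = 3226/449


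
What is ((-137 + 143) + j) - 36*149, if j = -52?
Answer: -5410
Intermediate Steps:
((-137 + 143) + j) - 36*149 = ((-137 + 143) - 52) - 36*149 = (6 - 52) - 5364 = -46 - 5364 = -5410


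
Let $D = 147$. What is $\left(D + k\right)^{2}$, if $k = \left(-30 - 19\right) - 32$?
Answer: $4356$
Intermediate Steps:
$k = -81$ ($k = -49 - 32 = -81$)
$\left(D + k\right)^{2} = \left(147 - 81\right)^{2} = 66^{2} = 4356$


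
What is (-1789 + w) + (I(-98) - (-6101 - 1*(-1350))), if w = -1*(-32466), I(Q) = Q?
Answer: 35330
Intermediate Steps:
w = 32466
(-1789 + w) + (I(-98) - (-6101 - 1*(-1350))) = (-1789 + 32466) + (-98 - (-6101 - 1*(-1350))) = 30677 + (-98 - (-6101 + 1350)) = 30677 + (-98 - 1*(-4751)) = 30677 + (-98 + 4751) = 30677 + 4653 = 35330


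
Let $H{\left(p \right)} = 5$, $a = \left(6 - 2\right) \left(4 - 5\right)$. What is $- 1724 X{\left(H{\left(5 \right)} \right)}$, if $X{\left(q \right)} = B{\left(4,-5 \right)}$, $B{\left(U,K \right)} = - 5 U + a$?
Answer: $41376$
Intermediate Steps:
$a = -4$ ($a = 4 \left(-1\right) = -4$)
$B{\left(U,K \right)} = -4 - 5 U$ ($B{\left(U,K \right)} = - 5 U - 4 = -4 - 5 U$)
$X{\left(q \right)} = -24$ ($X{\left(q \right)} = -4 - 20 = -24$)
$- 1724 X{\left(H{\left(5 \right)} \right)} = \left(-1724\right) \left(-24\right) = 41376$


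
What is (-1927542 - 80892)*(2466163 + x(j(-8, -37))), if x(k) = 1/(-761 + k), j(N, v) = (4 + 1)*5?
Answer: -1822750226692839/368 ≈ -4.9531e+12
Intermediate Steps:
j(N, v) = 25 (j(N, v) = 5*5 = 25)
(-1927542 - 80892)*(2466163 + x(j(-8, -37))) = (-1927542 - 80892)*(2466163 + 1/(-761 + 25)) = -2008434*(2466163 + 1/(-736)) = -2008434*(2466163 - 1/736) = -2008434*1815095967/736 = -1822750226692839/368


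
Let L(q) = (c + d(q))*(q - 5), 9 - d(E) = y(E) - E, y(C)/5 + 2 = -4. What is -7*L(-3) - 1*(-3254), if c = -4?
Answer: 5046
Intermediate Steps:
y(C) = -30 (y(C) = -10 + 5*(-4) = -10 - 20 = -30)
d(E) = 39 + E (d(E) = 9 - (-30 - E) = 9 + (30 + E) = 39 + E)
L(q) = (-5 + q)*(35 + q) (L(q) = (-4 + (39 + q))*(q - 5) = (35 + q)*(-5 + q) = (-5 + q)*(35 + q))
-7*L(-3) - 1*(-3254) = -7*(-175 + (-3)**2 + 30*(-3)) - 1*(-3254) = -7*(-175 + 9 - 90) + 3254 = -7*(-256) + 3254 = 1792 + 3254 = 5046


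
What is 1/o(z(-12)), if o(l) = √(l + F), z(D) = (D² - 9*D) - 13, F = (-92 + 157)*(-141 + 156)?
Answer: √1214/1214 ≈ 0.028701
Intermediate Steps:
F = 975 (F = 65*15 = 975)
z(D) = -13 + D² - 9*D
o(l) = √(975 + l) (o(l) = √(l + 975) = √(975 + l))
1/o(z(-12)) = 1/(√(975 + (-13 + (-12)² - 9*(-12)))) = 1/(√(975 + (-13 + 144 + 108))) = 1/(√(975 + 239)) = 1/(√1214) = √1214/1214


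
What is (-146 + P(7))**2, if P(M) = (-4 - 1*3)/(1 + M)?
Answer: 1380625/64 ≈ 21572.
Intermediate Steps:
P(M) = -7/(1 + M) (P(M) = (-4 - 3)/(1 + M) = -7/(1 + M))
(-146 + P(7))**2 = (-146 - 7/(1 + 7))**2 = (-146 - 7/8)**2 = (-1175/8)**2 = 1380625/64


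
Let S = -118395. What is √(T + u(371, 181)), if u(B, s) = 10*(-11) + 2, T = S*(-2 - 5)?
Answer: 3*√92073 ≈ 910.31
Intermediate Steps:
T = 828765 (T = -118395*(-2 - 5) = -118395*(-7) = 828765)
u(B, s) = -108 (u(B, s) = -110 + 2 = -108)
√(T + u(371, 181)) = √(828765 - 108) = √828657 = 3*√92073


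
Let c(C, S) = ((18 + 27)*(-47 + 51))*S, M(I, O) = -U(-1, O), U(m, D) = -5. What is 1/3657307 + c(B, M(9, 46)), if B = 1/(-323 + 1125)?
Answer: 3291576301/3657307 ≈ 900.00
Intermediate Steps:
M(I, O) = 5 (M(I, O) = -1*(-5) = 5)
B = 1/802 ≈ 0.0012469
c(C, S) = 180*S (c(C, S) = (45*4)*S = 180*S)
1/3657307 + c(B, M(9, 46)) = 1/3657307 + 180*5 = 1/3657307 + 900 = 3291576301/3657307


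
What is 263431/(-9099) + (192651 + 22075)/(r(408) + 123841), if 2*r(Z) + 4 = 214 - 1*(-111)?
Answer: -61424094545/2256579297 ≈ -27.220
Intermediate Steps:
r(Z) = 321/2 (r(Z) = -2 + (214 - 1*(-111))/2 = -2 + (214 + 111)/2 = -2 + (½)*325 = -2 + 325/2 = 321/2)
263431/(-9099) + (192651 + 22075)/(r(408) + 123841) = 263431/(-9099) + (192651 + 22075)/(321/2 + 123841) = 263431*(-1/9099) + 214726/(248003/2) = -263431/9099 + 214726*(2/248003) = -263431/9099 + 429452/248003 = -61424094545/2256579297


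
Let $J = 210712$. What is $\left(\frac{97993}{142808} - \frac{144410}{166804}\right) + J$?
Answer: $\frac{1254838704682769}{5955236408} \approx 2.1071 \cdot 10^{5}$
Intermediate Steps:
$\left(\frac{97993}{142808} - \frac{144410}{166804}\right) + J = \left(\frac{97993}{142808} - \frac{144410}{166804}\right) + 210712 = \left(97993 \cdot \frac{1}{142808} - \frac{72205}{83402}\right) + 210712 = \left(\frac{97993}{142808} - \frac{72205}{83402}\right) + 210712 = - \frac{1069319727}{5955236408} + 210712 = \frac{1254838704682769}{5955236408}$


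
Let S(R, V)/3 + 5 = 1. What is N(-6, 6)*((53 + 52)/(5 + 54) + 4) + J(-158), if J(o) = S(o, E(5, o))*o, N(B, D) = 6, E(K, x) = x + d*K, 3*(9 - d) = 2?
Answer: 113910/59 ≈ 1930.7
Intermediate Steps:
d = 25/3 (d = 9 - 1/3*2 = 9 - 2/3 = 25/3 ≈ 8.3333)
E(K, x) = x + 25*K/3
S(R, V) = -12 (S(R, V) = -15 + 3*1 = -15 + 3 = -12)
J(o) = -12*o
N(-6, 6)*((53 + 52)/(5 + 54) + 4) + J(-158) = 6*((53 + 52)/(5 + 54) + 4) - 12*(-158) = 6*(105/59 + 4) + 1896 = 6*(341/59) + 1896 = 2046/59 + 1896 = 113910/59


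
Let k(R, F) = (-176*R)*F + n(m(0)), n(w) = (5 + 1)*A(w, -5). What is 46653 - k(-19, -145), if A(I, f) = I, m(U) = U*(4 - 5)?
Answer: 531533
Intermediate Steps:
m(U) = -U (m(U) = U*(-1) = -U)
n(w) = 6*w (n(w) = (5 + 1)*w = 6*w)
k(R, F) = -176*F*R (k(R, F) = (-176*R)*F + 6*(-1*0) = -176*F*R + 6*0 = -176*F*R + 0 = -176*F*R)
46653 - k(-19, -145) = 46653 - (-176)*(-145)*(-19) = 46653 - 1*(-484880) = 46653 + 484880 = 531533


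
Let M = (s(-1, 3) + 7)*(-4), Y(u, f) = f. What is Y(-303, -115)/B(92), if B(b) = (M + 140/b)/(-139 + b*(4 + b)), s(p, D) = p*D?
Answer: 22992985/333 ≈ 69048.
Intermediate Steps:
s(p, D) = D*p
M = -16 (M = (3*(-1) + 7)*(-4) = (-3 + 7)*(-4) = 4*(-4) = -16)
B(b) = (-16 + 140/b)/(-139 + b*(4 + b))
Y(-303, -115)/B(92) = -115*23*(-139 + 92² + 4*92)/(35 - 4*92) = -115*23*(-139 + 8464 + 368)/(35 - 368) = -115/(4*(1/92)*(-333)/8693) = -115/(4*(1/92)*(1/8693)*(-333)) = -115/(-333/199939) = -115*(-199939/333) = 22992985/333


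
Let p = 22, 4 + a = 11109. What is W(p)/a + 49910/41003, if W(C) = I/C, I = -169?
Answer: 12186582593/10017442930 ≈ 1.2165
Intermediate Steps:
a = 11105 (a = -4 + 11109 = 11105)
W(C) = -169/C
W(p)/a + 49910/41003 = -169/22/11105 + 49910/41003 = -169*1/22*(1/11105) + 49910*(1/41003) = -169/22*1/11105 + 49910/41003 = -169/244310 + 49910/41003 = 12186582593/10017442930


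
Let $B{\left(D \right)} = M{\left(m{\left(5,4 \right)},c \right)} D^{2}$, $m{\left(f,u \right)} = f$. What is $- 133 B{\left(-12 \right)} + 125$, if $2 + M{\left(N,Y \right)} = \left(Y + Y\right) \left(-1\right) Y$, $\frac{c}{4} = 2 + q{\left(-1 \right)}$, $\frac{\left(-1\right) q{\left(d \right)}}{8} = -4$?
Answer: $708509213$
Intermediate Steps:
$q{\left(d \right)} = 32$ ($q{\left(d \right)} = \left(-8\right) \left(-4\right) = 32$)
$c = 136$ ($c = 4 \left(2 + 32\right) = 4 \cdot 34 = 136$)
$M{\left(N,Y \right)} = -2 - 2 Y^{2}$ ($M{\left(N,Y \right)} = -2 + \left(Y + Y\right) \left(-1\right) Y = -2 + 2 Y \left(-1\right) Y = -2 + - 2 Y Y = -2 - 2 Y^{2}$)
$B{\left(D \right)} = - 36994 D^{2}$ ($B{\left(D \right)} = \left(-2 - 2 \cdot 136^{2}\right) D^{2} = \left(-2 - 36992\right) D^{2} = - 36994 D^{2}$)
$- 133 B{\left(-12 \right)} + 125 = - 133 \left(- 36994 \left(-12\right)^{2}\right) + 125 = - 133 \left(\left(-36994\right) 144\right) + 125 = \left(-133\right) \left(-5327136\right) + 125 = 708509088 + 125 = 708509213$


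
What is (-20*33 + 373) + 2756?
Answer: 2469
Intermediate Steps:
(-20*33 + 373) + 2756 = (-660 + 373) + 2756 = -287 + 2756 = 2469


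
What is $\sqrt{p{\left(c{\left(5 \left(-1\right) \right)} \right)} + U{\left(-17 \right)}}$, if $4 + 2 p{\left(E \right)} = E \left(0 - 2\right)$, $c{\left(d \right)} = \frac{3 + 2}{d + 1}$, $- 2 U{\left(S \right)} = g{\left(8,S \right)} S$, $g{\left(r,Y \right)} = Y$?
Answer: $\frac{i \sqrt{581}}{2} \approx 12.052 i$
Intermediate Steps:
$U{\left(S \right)} = - \frac{S^{2}}{2}$ ($U{\left(S \right)} = - \frac{S S}{2} = - \frac{S^{2}}{2}$)
$c{\left(d \right)} = \frac{5}{1 + d}$
$p{\left(E \right)} = -2 - E$ ($p{\left(E \right)} = -2 + \frac{E \left(0 - 2\right)}{2} = -2 + \frac{E \left(-2\right)}{2} = -2 + \frac{\left(-2\right) E}{2} = -2 - E$)
$\sqrt{p{\left(c{\left(5 \left(-1\right) \right)} \right)} + U{\left(-17 \right)}} = \sqrt{\left(-2 - \frac{5}{1 + 5 \left(-1\right)}\right) - \frac{\left(-17\right)^{2}}{2}} = \sqrt{\left(-2 - \frac{5}{1 - 5}\right) - \frac{289}{2}} = \sqrt{\left(-2 - \frac{5}{-4}\right) - \frac{289}{2}} = \sqrt{\left(-2 - 5 \left(- \frac{1}{4}\right)\right) - \frac{289}{2}} = \sqrt{\left(-2 - - \frac{5}{4}\right) - \frac{289}{2}} = \sqrt{\left(-2 + \frac{5}{4}\right) - \frac{289}{2}} = \sqrt{- \frac{3}{4} - \frac{289}{2}} = \sqrt{- \frac{581}{4}} = \frac{i \sqrt{581}}{2}$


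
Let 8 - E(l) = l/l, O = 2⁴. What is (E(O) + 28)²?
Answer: 1225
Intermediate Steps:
O = 16
E(l) = 7 (E(l) = 8 - l/l = 8 - 1*1 = 8 - 1 = 7)
(E(O) + 28)² = (7 + 28)² = 35² = 1225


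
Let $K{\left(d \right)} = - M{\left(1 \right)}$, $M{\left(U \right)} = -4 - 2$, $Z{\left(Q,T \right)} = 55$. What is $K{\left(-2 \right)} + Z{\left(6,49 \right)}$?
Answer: $61$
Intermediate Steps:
$M{\left(U \right)} = -6$ ($M{\left(U \right)} = -4 - 2 = -6$)
$K{\left(d \right)} = 6$ ($K{\left(d \right)} = \left(-1\right) \left(-6\right) = 6$)
$K{\left(-2 \right)} + Z{\left(6,49 \right)} = 6 + 55 = 61$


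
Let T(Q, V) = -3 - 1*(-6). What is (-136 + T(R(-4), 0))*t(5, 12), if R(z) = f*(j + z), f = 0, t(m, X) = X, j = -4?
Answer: -1596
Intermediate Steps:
R(z) = 0 (R(z) = 0*(-4 + z) = 0)
T(Q, V) = 3 (T(Q, V) = -3 + 6 = 3)
(-136 + T(R(-4), 0))*t(5, 12) = (-136 + 3)*12 = -133*12 = -1596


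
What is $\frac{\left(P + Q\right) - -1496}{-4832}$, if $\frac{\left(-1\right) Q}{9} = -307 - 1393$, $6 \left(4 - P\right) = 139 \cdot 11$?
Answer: $- \frac{99271}{28992} \approx -3.4241$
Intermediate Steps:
$P = - \frac{1505}{6}$ ($P = 4 - \frac{139 \cdot 11}{6} = 4 - \frac{1529}{6} = - \frac{1505}{6} \approx -250.83$)
$Q = 15300$ ($Q = - 9 \left(-307 - 1393\right) = \left(-9\right) \left(-1700\right) = 15300$)
$\frac{\left(P + Q\right) - -1496}{-4832} = \frac{\left(- \frac{1505}{6} + 15300\right) - -1496}{-4832} = \left(\frac{90295}{6} + 1496\right) \left(- \frac{1}{4832}\right) = \frac{99271}{6} \left(- \frac{1}{4832}\right) = - \frac{99271}{28992}$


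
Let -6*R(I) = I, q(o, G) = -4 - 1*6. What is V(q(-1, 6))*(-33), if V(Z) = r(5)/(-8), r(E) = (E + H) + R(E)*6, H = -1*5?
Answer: -165/8 ≈ -20.625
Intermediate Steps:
q(o, G) = -10 (q(o, G) = -4 - 6 = -10)
R(I) = -I/6
H = -5
r(E) = -5 (r(E) = (E - 5) - E/6*6 = (-5 + E) - E = -5)
V(Z) = 5/8 (V(Z) = -5/(-8) = -5*(-⅛) = 5/8)
V(q(-1, 6))*(-33) = (5/8)*(-33) = -165/8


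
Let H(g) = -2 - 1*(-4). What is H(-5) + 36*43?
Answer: 1550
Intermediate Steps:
H(g) = 2 (H(g) = -2 + 4 = 2)
H(-5) + 36*43 = 2 + 36*43 = 2 + 1548 = 1550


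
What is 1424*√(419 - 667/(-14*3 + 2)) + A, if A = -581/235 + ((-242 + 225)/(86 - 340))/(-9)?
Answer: -1332161/537210 + 356*√174270/5 ≈ 29720.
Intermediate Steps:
A = -1332161/537210 (A = -581*1/235 - 17/(-254)*(-⅑) = -581/235 - 17*(-1/254)*(-⅑) = -581/235 + (17/254)*(-⅑) = -581/235 - 17/2286 = -1332161/537210 ≈ -2.4798)
1424*√(419 - 667/(-14*3 + 2)) + A = 1424*√(419 - 667/(-14*3 + 2)) - 1332161/537210 = 1424*√(419 - 667/(-42 + 2)) - 1332161/537210 = 1424*√(419 - 667/(-40)) - 1332161/537210 = 1424*√(419 - 667*(-1/40)) - 1332161/537210 = 1424*√(419 + 667/40) - 1332161/537210 = 1424*√(17427/40) - 1332161/537210 = 1424*(√174270/20) - 1332161/537210 = 356*√174270/5 - 1332161/537210 = -1332161/537210 + 356*√174270/5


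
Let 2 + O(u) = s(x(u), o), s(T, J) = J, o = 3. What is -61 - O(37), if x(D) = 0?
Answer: -62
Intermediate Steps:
O(u) = 1 (O(u) = -2 + 3 = 1)
-61 - O(37) = -61 - 1*1 = -61 - 1 = -62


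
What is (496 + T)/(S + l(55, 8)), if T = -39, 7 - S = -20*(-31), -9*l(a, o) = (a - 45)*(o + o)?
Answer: -4113/5677 ≈ -0.72450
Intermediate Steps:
l(a, o) = -2*o*(-45 + a)/9 (l(a, o) = -(a - 45)*(o + o)/9 = -(-45 + a)*2*o/9 = -2*o*(-45 + a)/9)
S = -613 (S = 7 - (-20)*(-31) = 7 - 1*620 = 7 - 620 = -613)
(496 + T)/(S + l(55, 8)) = (496 - 39)/(-613 + (2/9)*8*(45 - 1*55)) = 457/(-613 + (2/9)*8*(45 - 55)) = 457/(-613 + (2/9)*8*(-10)) = 457/(-613 - 160/9) = 457/(-5677/9) = 457*(-9/5677) = -4113/5677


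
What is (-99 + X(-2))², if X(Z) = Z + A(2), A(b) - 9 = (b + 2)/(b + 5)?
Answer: 409600/49 ≈ 8359.2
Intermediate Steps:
A(b) = 9 + (2 + b)/(5 + b) (A(b) = 9 + (b + 2)/(b + 5) = 9 + (2 + b)/(5 + b))
X(Z) = 67/7 + Z (X(Z) = Z + (47 + 10*2)/(5 + 2) = Z + (47 + 20)/7 = Z + (⅐)*67 = Z + 67/7 = 67/7 + Z)
(-99 + X(-2))² = (-99 + (67/7 - 2))² = (-99 + 53/7)² = (-640/7)² = 409600/49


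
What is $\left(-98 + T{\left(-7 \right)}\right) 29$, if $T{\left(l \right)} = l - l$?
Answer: $-2842$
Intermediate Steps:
$T{\left(l \right)} = 0$
$\left(-98 + T{\left(-7 \right)}\right) 29 = \left(-98 + 0\right) 29 = \left(-98\right) 29 = -2842$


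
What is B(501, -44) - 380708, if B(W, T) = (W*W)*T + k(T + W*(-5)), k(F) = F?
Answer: -11427301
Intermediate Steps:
B(W, T) = T - 5*W + T*W² (B(W, T) = (W*W)*T + (T + W*(-5)) = W²*T + (T - 5*W) = T*W² + (T - 5*W) = T - 5*W + T*W²)
B(501, -44) - 380708 = (-44 - 5*501 - 44*501²) - 380708 = (-44 - 2505 - 44*251001) - 380708 = (-44 - 2505 - 11044044) - 380708 = -11046593 - 380708 = -11427301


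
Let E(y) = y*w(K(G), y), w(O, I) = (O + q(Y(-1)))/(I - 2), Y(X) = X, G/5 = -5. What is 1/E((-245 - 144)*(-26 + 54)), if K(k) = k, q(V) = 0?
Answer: -5447/136150 ≈ -0.040007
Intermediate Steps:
G = -25 (G = 5*(-5) = -25)
w(O, I) = O/(-2 + I) (w(O, I) = (O + 0)/(I - 2) = O/(-2 + I))
E(y) = -25*y/(-2 + y) (E(y) = y*(-25/(-2 + y)) = -25*y/(-2 + y))
1/E((-245 - 144)*(-26 + 54)) = 1/(-25*(-245 - 144)*(-26 + 54)/(-2 + (-245 - 144)*(-26 + 54))) = 1/(-25*(-389*28)/(-2 - 389*28)) = 1/(-25*(-10892)/(-2 - 10892)) = 1/(-25*(-10892)/(-10894)) = 1/(-25*(-10892)*(-1/10894)) = 1/(-136150/5447) = -5447/136150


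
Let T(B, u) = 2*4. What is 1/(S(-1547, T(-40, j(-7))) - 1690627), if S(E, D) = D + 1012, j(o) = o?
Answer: -1/1689607 ≈ -5.9185e-7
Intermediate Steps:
T(B, u) = 8
S(E, D) = 1012 + D
1/(S(-1547, T(-40, j(-7))) - 1690627) = 1/((1012 + 8) - 1690627) = 1/(1020 - 1690627) = 1/(-1689607) = -1/1689607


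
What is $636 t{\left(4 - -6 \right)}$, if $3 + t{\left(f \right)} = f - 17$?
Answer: $-6360$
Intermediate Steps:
$t{\left(f \right)} = -20 + f$ ($t{\left(f \right)} = -3 + \left(f - 17\right) = -3 + \left(-17 + f\right) = -20 + f$)
$636 t{\left(4 - -6 \right)} = 636 \left(-20 + \left(4 - -6\right)\right) = 636 \left(-20 + \left(4 + 6\right)\right) = 636 \left(-20 + 10\right) = 636 \left(-10\right) = -6360$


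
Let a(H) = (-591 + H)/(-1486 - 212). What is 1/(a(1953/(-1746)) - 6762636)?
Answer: -329412/2227693335161 ≈ -1.4787e-7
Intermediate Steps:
a(H) = 197/566 - H/1698 (a(H) = (-591 + H)/(-1698) = (-591 + H)*(-1/1698) = 197/566 - H/1698)
1/(a(1953/(-1746)) - 6762636) = 1/((197/566 - 651/(566*(-1746))) - 6762636) = 1/((197/566 - 651*(-1)/(566*1746)) - 6762636) = 1/((197/566 - 1/1698*(-217/194)) - 6762636) = 1/((197/566 + 217/329412) - 6762636) = 1/(114871/329412 - 6762636) = 1/(-2227693335161/329412) = -329412/2227693335161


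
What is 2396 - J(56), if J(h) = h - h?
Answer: 2396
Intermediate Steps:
J(h) = 0
2396 - J(56) = 2396 - 1*0 = 2396 + 0 = 2396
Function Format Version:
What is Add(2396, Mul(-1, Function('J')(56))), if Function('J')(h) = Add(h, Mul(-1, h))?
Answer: 2396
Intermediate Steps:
Function('J')(h) = 0
Add(2396, Mul(-1, Function('J')(56))) = Add(2396, Mul(-1, 0)) = Add(2396, 0) = 2396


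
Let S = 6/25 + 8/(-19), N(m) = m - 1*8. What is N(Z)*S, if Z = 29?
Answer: -1806/475 ≈ -3.8021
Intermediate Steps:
N(m) = -8 + m (N(m) = m - 8 = -8 + m)
S = -86/475 (S = 6*(1/25) + 8*(-1/19) = 6/25 - 8/19 = -86/475 ≈ -0.18105)
N(Z)*S = (-8 + 29)*(-86/475) = 21*(-86/475) = -1806/475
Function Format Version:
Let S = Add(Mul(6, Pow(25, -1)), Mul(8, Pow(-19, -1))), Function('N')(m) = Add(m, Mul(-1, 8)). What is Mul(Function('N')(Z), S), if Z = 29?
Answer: Rational(-1806, 475) ≈ -3.8021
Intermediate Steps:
Function('N')(m) = Add(-8, m) (Function('N')(m) = Add(m, -8) = Add(-8, m))
S = Rational(-86, 475) (S = Add(Mul(6, Rational(1, 25)), Mul(8, Rational(-1, 19))) = Add(Rational(6, 25), Rational(-8, 19)) = Rational(-86, 475) ≈ -0.18105)
Mul(Function('N')(Z), S) = Mul(Add(-8, 29), Rational(-86, 475)) = Mul(21, Rational(-86, 475)) = Rational(-1806, 475)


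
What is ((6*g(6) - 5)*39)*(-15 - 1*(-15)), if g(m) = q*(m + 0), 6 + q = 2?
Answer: 0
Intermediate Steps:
q = -4 (q = -6 + 2 = -4)
g(m) = -4*m (g(m) = -4*(m + 0) = -4*m)
((6*g(6) - 5)*39)*(-15 - 1*(-15)) = ((6*(-4*6) - 5)*39)*(-15 - 1*(-15)) = ((6*(-24) - 5)*39)*(-15 + 15) = ((-144 - 5)*39)*0 = -149*39*0 = -5811*0 = 0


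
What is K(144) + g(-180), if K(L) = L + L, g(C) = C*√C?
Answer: 288 - 1080*I*√5 ≈ 288.0 - 2415.0*I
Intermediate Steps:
g(C) = C^(3/2)
K(L) = 2*L
K(144) + g(-180) = 2*144 + (-180)^(3/2) = 288 - 1080*I*√5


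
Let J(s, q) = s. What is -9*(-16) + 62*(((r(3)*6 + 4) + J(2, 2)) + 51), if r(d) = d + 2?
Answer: 5538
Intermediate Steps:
r(d) = 2 + d
-9*(-16) + 62*(((r(3)*6 + 4) + J(2, 2)) + 51) = -9*(-16) + 62*((((2 + 3)*6 + 4) + 2) + 51) = 144 + 62*(((5*6 + 4) + 2) + 51) = 144 + 62*(((30 + 4) + 2) + 51) = 144 + 62*((34 + 2) + 51) = 144 + 62*(36 + 51) = 144 + 62*87 = 144 + 5394 = 5538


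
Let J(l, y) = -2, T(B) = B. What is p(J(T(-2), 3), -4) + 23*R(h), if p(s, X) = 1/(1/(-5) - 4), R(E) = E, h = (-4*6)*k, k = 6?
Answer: -69557/21 ≈ -3312.2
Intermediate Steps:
h = -144 (h = -4*6*6 = -24*6 = -144)
p(s, X) = -5/21 (p(s, X) = 1/(-1/5 - 4) = 1/(-21/5) = -5/21)
p(J(T(-2), 3), -4) + 23*R(h) = -5/21 + 23*(-144) = -5/21 - 3312 = -69557/21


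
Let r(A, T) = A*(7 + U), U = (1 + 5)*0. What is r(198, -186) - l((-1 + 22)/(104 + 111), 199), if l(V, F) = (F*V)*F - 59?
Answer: -520946/215 ≈ -2423.0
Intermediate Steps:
U = 0 (U = 6*0 = 0)
r(A, T) = 7*A (r(A, T) = A*(7 + 0) = A*7 = 7*A)
l(V, F) = -59 + V*F**2 (l(V, F) = V*F**2 - 59 = -59 + V*F**2)
r(198, -186) - l((-1 + 22)/(104 + 111), 199) = 7*198 - (-59 + ((-1 + 22)/(104 + 111))*199**2) = 1386 - (-59 + (21/215)*39601) = 1386 - (-59 + 831621/215) = 1386 - 1*818936/215 = 1386 - 818936/215 = -520946/215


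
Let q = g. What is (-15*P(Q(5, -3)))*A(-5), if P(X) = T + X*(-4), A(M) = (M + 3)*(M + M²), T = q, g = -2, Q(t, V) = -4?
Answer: 8400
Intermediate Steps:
q = -2
T = -2
A(M) = (3 + M)*(M + M²)
P(X) = -2 - 4*X (P(X) = -2 + X*(-4) = -2 - 4*X)
(-15*P(Q(5, -3)))*A(-5) = (-15*(-2 - 4*(-4)))*(-5*(3 + (-5)² + 4*(-5))) = (-15*(-2 + 16))*(-5*(3 + 25 - 20)) = (-15*14)*(-5*8) = -210*(-40) = 8400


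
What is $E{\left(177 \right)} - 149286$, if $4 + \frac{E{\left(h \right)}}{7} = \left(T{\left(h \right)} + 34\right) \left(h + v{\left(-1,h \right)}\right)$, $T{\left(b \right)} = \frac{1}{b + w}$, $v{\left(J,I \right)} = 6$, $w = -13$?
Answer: $- \frac{17343359}{164} \approx -1.0575 \cdot 10^{5}$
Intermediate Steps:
$T{\left(b \right)} = \frac{1}{-13 + b}$ ($T{\left(b \right)} = \frac{1}{b - 13} = \frac{1}{-13 + b}$)
$E{\left(h \right)} = -28 + 7 \left(6 + h\right) \left(34 + \frac{1}{-13 + h}\right)$ ($E{\left(h \right)} = -28 + 7 \left(\frac{1}{-13 + h} + 34\right) \left(h + 6\right) = -28 + 7 \left(34 + \frac{1}{-13 + h}\right) \left(6 + h\right) = -28 + 7 \left(6 + h\right) \left(34 + \frac{1}{-13 + h}\right)$)
$E{\left(177 \right)} - 149286 = \frac{7 \left(-2594 - 42657 + 34 \cdot 177^{2}\right)}{-13 + 177} - 149286 = \frac{7 \left(-2594 - 42657 + 34 \cdot 31329\right)}{164} - 149286 = 7 \cdot \frac{1}{164} \left(-2594 - 42657 + 1065186\right) - 149286 = 7 \cdot \frac{1}{164} \cdot 1019935 - 149286 = \frac{7139545}{164} - 149286 = - \frac{17343359}{164}$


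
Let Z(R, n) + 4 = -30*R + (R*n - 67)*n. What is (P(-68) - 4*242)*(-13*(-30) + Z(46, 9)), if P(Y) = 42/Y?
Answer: -70114357/34 ≈ -2.0622e+6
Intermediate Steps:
Z(R, n) = -4 - 30*R + n*(-67 + R*n) (Z(R, n) = -4 + (-30*R + (R*n - 67)*n) = -4 + (-30*R + (-67 + R*n)*n) = -4 + (-30*R + n*(-67 + R*n)) = -4 - 30*R + n*(-67 + R*n))
(P(-68) - 4*242)*(-13*(-30) + Z(46, 9)) = (42/(-68) - 4*242)*(-13*(-30) + (-4 - 67*9 - 30*46 + 46*9²)) = (42*(-1/68) - 968)*(390 + (-4 - 603 - 1380 + 46*81)) = (-21/34 - 968)*(390 + (-4 - 603 - 1380 + 3726)) = -32933*(390 + 1739)/34 = -32933/34*2129 = -70114357/34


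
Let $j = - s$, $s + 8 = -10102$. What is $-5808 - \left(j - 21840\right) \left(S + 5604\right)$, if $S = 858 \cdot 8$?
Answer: $146243832$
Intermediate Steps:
$s = -10110$ ($s = -8 - 10102 = -10110$)
$j = 10110$ ($j = \left(-1\right) \left(-10110\right) = 10110$)
$S = 6864$
$-5808 - \left(j - 21840\right) \left(S + 5604\right) = -5808 - \left(10110 - 21840\right) \left(6864 + 5604\right) = -5808 - \left(-11730\right) 12468 = -5808 - -146249640 = -5808 + 146249640 = 146243832$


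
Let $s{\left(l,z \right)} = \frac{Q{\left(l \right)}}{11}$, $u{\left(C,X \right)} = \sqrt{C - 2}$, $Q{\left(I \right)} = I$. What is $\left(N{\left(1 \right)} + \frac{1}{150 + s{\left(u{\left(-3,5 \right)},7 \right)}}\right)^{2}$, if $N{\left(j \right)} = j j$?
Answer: $\frac{\left(1661 + i \sqrt{5}\right)^{2}}{\left(1650 + i \sqrt{5}\right)^{2}} \approx 1.0134 - 1.819 \cdot 10^{-5} i$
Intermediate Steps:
$N{\left(j \right)} = j^{2}$
$u{\left(C,X \right)} = \sqrt{-2 + C}$
$s{\left(l,z \right)} = \frac{l}{11}$
$\left(N{\left(1 \right)} + \frac{1}{150 + s{\left(u{\left(-3,5 \right)},7 \right)}}\right)^{2} = \left(1^{2} + \frac{1}{150 + \frac{\sqrt{-2 - 3}}{11}}\right)^{2} = \left(1 + \frac{1}{150 + \frac{\sqrt{-5}}{11}}\right)^{2} = \left(1 + \frac{1}{150 + \frac{i \sqrt{5}}{11}}\right)^{2}$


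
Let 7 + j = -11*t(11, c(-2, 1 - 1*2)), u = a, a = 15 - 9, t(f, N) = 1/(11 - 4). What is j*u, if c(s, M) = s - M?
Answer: -360/7 ≈ -51.429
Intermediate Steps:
t(f, N) = 1/7
a = 6
u = 6
j = -60/7 (j = -7 - 11*1/7 = -7 - 11/7 = -60/7 ≈ -8.5714)
j*u = -60/7*6 = -360/7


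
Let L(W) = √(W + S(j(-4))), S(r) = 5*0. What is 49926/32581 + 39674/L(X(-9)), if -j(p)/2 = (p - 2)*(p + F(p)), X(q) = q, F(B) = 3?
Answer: 49926/32581 - 39674*I/3 ≈ 1.5324 - 13225.0*I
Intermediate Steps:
j(p) = -2*(-2 + p)*(3 + p) (j(p) = -2*(p - 2)*(p + 3) = -2*(-2 + p)*(3 + p))
S(r) = 0
L(W) = √W (L(W) = √(W + 0) = √W)
49926/32581 + 39674/L(X(-9)) = 49926/32581 + 39674/(√(-9)) = 49926*(1/32581) + 39674/((3*I)) = 49926/32581 + 39674*(-I/3) = 49926/32581 - 39674*I/3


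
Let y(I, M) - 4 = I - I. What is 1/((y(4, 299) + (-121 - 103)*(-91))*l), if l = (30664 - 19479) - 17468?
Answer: -1/128097804 ≈ -7.8065e-9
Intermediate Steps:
y(I, M) = 4 (y(I, M) = 4 + (I - I) = 4 + 0 = 4)
l = -6283 (l = 11185 - 17468 = -6283)
1/((y(4, 299) + (-121 - 103)*(-91))*l) = 1/((4 + (-121 - 103)*(-91))*(-6283)) = -1/6283/(4 - 224*(-91)) = -1/6283/(4 + 20384) = -1/6283/20388 = (1/20388)*(-1/6283) = -1/128097804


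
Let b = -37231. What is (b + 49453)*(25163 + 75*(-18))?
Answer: 291042486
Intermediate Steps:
(b + 49453)*(25163 + 75*(-18)) = (-37231 + 49453)*(25163 + 75*(-18)) = 12222*(25163 - 1350) = 12222*23813 = 291042486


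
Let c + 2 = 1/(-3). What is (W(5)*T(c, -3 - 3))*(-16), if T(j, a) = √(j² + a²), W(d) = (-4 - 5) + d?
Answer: 64*√373/3 ≈ 412.02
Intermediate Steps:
c = -7/3 (c = -2 + 1/(-3) = -2 - ⅓ = -7/3 ≈ -2.3333)
W(d) = -9 + d
T(j, a) = √(a² + j²)
(W(5)*T(c, -3 - 3))*(-16) = ((-9 + 5)*√((-3 - 3)² + (-7/3)²))*(-16) = -4*√((-6)² + 49/9)*(-16) = -4*√(36 + 49/9)*(-16) = -4*√373/3*(-16) = 64*√373/3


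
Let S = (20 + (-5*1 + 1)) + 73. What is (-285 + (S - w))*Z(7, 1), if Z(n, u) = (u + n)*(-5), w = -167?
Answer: 1160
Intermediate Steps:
Z(n, u) = -5*n - 5*u (Z(n, u) = (n + u)*(-5) = -5*n - 5*u)
S = 89 (S = (20 + (-5 + 1)) + 73 = (20 - 4) + 73 = 16 + 73 = 89)
(-285 + (S - w))*Z(7, 1) = (-285 + (89 - 1*(-167)))*(-5*7 - 5*1) = (-285 + (89 + 167))*(-35 - 5) = (-285 + 256)*(-40) = -29*(-40) = 1160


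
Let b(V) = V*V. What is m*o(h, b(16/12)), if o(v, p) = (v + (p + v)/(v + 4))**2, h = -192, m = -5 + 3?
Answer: -13053401888/178929 ≈ -72953.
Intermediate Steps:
b(V) = V**2
m = -2
o(v, p) = (v + (p + v)/(4 + v))**2
m*o(h, b(16/12)) = -2*((16/12)**2 + (-192)**2 + 5*(-192))**2/(4 - 192)**2 = -2*((16*(1/12))**2 + 36864 - 960)**2/(-188)**2 = -((4/3)**2 + 36864 - 960)**2/17672 = -(16/9 + 36864 - 960)**2/17672 = -(323152/9)**2/17672 = -104427215104/(17672*81) = -2*6526700944/178929 = -13053401888/178929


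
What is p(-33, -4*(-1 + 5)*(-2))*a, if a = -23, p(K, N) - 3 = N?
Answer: -805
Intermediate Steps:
p(K, N) = 3 + N
p(-33, -4*(-1 + 5)*(-2))*a = (3 - 4*(-1 + 5)*(-2))*(-23) = (3 - 4*4*(-2))*(-23) = (3 - 16*(-2))*(-23) = (3 + 32)*(-23) = 35*(-23) = -805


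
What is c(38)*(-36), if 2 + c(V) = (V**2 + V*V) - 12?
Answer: -103464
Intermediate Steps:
c(V) = -14 + 2*V**2 (c(V) = -2 + ((V**2 + V*V) - 12) = -2 + ((V**2 + V**2) - 12) = -2 + (2*V**2 - 12) = -2 + (-12 + 2*V**2) = -14 + 2*V**2)
c(38)*(-36) = (-14 + 2*38**2)*(-36) = (-14 + 2*1444)*(-36) = (-14 + 2888)*(-36) = 2874*(-36) = -103464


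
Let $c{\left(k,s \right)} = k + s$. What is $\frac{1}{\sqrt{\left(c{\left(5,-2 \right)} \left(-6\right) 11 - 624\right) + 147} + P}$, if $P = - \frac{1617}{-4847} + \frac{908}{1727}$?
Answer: $\frac{12043251371063}{9469769119836380} - \frac{210209320954083 i \sqrt{3}}{9469769119836380} \approx 0.0012718 - 0.038448 i$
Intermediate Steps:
$P = \frac{7193635}{8370769}$ ($P = \left(-1617\right) \left(- \frac{1}{4847}\right) + 908 \cdot \frac{1}{1727} = \frac{1617}{4847} + \frac{908}{1727} = \frac{7193635}{8370769} \approx 0.85938$)
$\frac{1}{\sqrt{\left(c{\left(5,-2 \right)} \left(-6\right) 11 - 624\right) + 147} + P} = \frac{1}{\sqrt{\left(\left(5 - 2\right) \left(-6\right) 11 - 624\right) + 147} + \frac{7193635}{8370769}} = \frac{1}{\sqrt{\left(3 \left(-6\right) 11 - 624\right) + 147} + \frac{7193635}{8370769}} = \frac{1}{\sqrt{\left(\left(-18\right) 11 - 624\right) + 147} + \frac{7193635}{8370769}} = \frac{1}{\sqrt{\left(-198 - 624\right) + 147} + \frac{7193635}{8370769}} = \frac{1}{\sqrt{-822 + 147} + \frac{7193635}{8370769}} = \frac{1}{\sqrt{-675} + \frac{7193635}{8370769}} = \frac{1}{15 i \sqrt{3} + \frac{7193635}{8370769}} = \frac{1}{\frac{7193635}{8370769} + 15 i \sqrt{3}}$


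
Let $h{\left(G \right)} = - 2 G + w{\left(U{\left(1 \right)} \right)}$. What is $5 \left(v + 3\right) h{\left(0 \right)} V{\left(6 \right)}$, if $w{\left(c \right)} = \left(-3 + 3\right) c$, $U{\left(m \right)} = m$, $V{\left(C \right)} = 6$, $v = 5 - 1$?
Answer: $0$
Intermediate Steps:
$v = 4$
$w{\left(c \right)} = 0$ ($w{\left(c \right)} = 0 c = 0$)
$h{\left(G \right)} = - 2 G$ ($h{\left(G \right)} = - 2 G + 0 = - 2 G$)
$5 \left(v + 3\right) h{\left(0 \right)} V{\left(6 \right)} = 5 \left(4 + 3\right) \left(\left(-2\right) 0\right) 6 = 5 \cdot 7 \cdot 0 \cdot 6 = 35 \cdot 0 \cdot 6 = 0 \cdot 6 = 0$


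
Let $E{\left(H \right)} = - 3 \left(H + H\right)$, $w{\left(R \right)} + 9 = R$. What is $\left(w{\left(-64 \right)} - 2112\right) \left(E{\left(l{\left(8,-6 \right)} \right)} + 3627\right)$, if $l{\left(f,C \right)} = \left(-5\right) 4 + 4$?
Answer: $-8134755$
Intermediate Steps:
$l{\left(f,C \right)} = -16$ ($l{\left(f,C \right)} = -20 + 4 = -16$)
$w{\left(R \right)} = -9 + R$
$E{\left(H \right)} = - 6 H$ ($E{\left(H \right)} = - 3 \cdot 2 H = - 6 H$)
$\left(w{\left(-64 \right)} - 2112\right) \left(E{\left(l{\left(8,-6 \right)} \right)} + 3627\right) = \left(\left(-9 - 64\right) - 2112\right) \left(\left(-6\right) \left(-16\right) + 3627\right) = \left(-73 - 2112\right) \left(96 + 3627\right) = \left(-2185\right) 3723 = -8134755$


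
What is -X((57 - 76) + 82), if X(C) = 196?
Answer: -196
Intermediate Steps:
-X((57 - 76) + 82) = -1*196 = -196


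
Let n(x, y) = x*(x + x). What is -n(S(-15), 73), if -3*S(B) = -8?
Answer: -128/9 ≈ -14.222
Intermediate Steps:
S(B) = 8/3 (S(B) = -⅓*(-8) = 8/3)
n(x, y) = 2*x² (n(x, y) = x*(2*x) = 2*x²)
-n(S(-15), 73) = -2*(8/3)² = -2*64/9 = -1*128/9 = -128/9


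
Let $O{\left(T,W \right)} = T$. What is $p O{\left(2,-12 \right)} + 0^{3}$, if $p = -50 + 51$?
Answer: $2$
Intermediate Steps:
$p = 1$
$p O{\left(2,-12 \right)} + 0^{3} = 1 \cdot 2 + 0^{3} = 2 + 0 = 2$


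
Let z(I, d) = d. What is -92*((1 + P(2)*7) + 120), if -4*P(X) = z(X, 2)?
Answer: -10810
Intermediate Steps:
P(X) = -1/2 (P(X) = -1/4*2 = -1/2)
-92*((1 + P(2)*7) + 120) = -92*((1 - 1/2*7) + 120) = -92*((1 - 7/2) + 120) = -92*(-5/2 + 120) = -92*235/2 = -10810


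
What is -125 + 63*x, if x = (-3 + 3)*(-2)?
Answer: -125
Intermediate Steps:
x = 0 (x = 0*(-2) = 0)
-125 + 63*x = -125 + 63*0 = -125 + 0 = -125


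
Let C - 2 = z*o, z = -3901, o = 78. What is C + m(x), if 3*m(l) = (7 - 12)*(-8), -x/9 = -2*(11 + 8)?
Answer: -912788/3 ≈ -3.0426e+5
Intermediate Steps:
x = 342 (x = -(-18)*(11 + 8) = -(-18)*19 = -9*(-38) = 342)
m(l) = 40/3 (m(l) = ((7 - 12)*(-8))/3 = (-5*(-8))/3 = (1/3)*40 = 40/3)
C = -304276 (C = 2 - 3901*78 = 2 - 304278 = -304276)
C + m(x) = -304276 + 40/3 = -912788/3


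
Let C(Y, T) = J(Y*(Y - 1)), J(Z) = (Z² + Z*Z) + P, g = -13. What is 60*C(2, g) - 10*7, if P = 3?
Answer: 590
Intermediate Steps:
J(Z) = 3 + 2*Z² (J(Z) = (Z² + Z*Z) + 3 = (Z² + Z²) + 3 = 2*Z² + 3 = 3 + 2*Z²)
C(Y, T) = 3 + 2*Y²*(-1 + Y)² (C(Y, T) = 3 + 2*(Y*(Y - 1))² = 3 + 2*(Y*(-1 + Y))² = 3 + 2*(Y²*(-1 + Y)²) = 3 + 2*Y²*(-1 + Y)²)
60*C(2, g) - 10*7 = 60*(3 + 2*2²*(-1 + 2)²) - 10*7 = 60*(3 + 2*4*1²) - 70 = 60*(3 + 2*4*1) - 70 = 60*(3 + 8) - 70 = 60*11 - 70 = 660 - 70 = 590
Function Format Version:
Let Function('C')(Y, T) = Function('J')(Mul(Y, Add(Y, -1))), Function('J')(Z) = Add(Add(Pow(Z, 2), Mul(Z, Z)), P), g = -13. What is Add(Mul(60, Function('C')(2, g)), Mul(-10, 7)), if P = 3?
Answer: 590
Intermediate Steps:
Function('J')(Z) = Add(3, Mul(2, Pow(Z, 2))) (Function('J')(Z) = Add(Add(Pow(Z, 2), Mul(Z, Z)), 3) = Add(Add(Pow(Z, 2), Pow(Z, 2)), 3) = Add(Mul(2, Pow(Z, 2)), 3) = Add(3, Mul(2, Pow(Z, 2))))
Function('C')(Y, T) = Add(3, Mul(2, Pow(Y, 2), Pow(Add(-1, Y), 2))) (Function('C')(Y, T) = Add(3, Mul(2, Pow(Mul(Y, Add(Y, -1)), 2))) = Add(3, Mul(2, Pow(Mul(Y, Add(-1, Y)), 2))) = Add(3, Mul(2, Mul(Pow(Y, 2), Pow(Add(-1, Y), 2)))) = Add(3, Mul(2, Pow(Y, 2), Pow(Add(-1, Y), 2))))
Add(Mul(60, Function('C')(2, g)), Mul(-10, 7)) = Add(Mul(60, Add(3, Mul(2, Pow(2, 2), Pow(Add(-1, 2), 2)))), Mul(-10, 7)) = Add(Mul(60, Add(3, Mul(2, 4, Pow(1, 2)))), -70) = Add(Mul(60, Add(3, Mul(2, 4, 1))), -70) = Add(Mul(60, Add(3, 8)), -70) = Add(Mul(60, 11), -70) = Add(660, -70) = 590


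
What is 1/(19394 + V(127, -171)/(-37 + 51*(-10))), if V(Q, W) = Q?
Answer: 547/10608391 ≈ 5.1563e-5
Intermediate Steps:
1/(19394 + V(127, -171)/(-37 + 51*(-10))) = 1/(19394 + 127/(-37 + 51*(-10))) = 1/(19394 + 127/(-37 - 510)) = 1/(19394 + 127/(-547)) = 1/(19394 + 127*(-1/547)) = 1/(19394 - 127/547) = 1/(10608391/547) = 547/10608391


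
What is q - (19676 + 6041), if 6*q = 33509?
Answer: -120793/6 ≈ -20132.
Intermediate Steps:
q = 33509/6 (q = (⅙)*33509 = 33509/6 ≈ 5584.8)
q - (19676 + 6041) = 33509/6 - (19676 + 6041) = 33509/6 - 1*25717 = 33509/6 - 25717 = -120793/6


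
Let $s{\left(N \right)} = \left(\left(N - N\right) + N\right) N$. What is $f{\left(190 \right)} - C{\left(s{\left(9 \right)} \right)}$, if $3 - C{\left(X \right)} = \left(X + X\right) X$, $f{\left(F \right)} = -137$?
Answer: $12982$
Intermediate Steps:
$s{\left(N \right)} = N^{2}$ ($s{\left(N \right)} = \left(0 + N\right) N = N N = N^{2}$)
$C{\left(X \right)} = 3 - 2 X^{2}$ ($C{\left(X \right)} = 3 - \left(X + X\right) X = 3 - 2 X X = 3 - 2 X^{2}$)
$f{\left(190 \right)} - C{\left(s{\left(9 \right)} \right)} = -137 - \left(3 - 2 \left(9^{2}\right)^{2}\right) = -137 - \left(3 - 2 \cdot 81^{2}\right) = -137 - \left(3 - 13122\right) = -137 - -13119 = -137 + 13119 = 12982$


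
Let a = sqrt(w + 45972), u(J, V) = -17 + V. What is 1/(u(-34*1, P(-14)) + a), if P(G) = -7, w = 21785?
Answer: 24/67181 + sqrt(67757)/67181 ≈ 0.0042319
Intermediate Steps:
a = sqrt(67757) (a = sqrt(21785 + 45972) = sqrt(67757) ≈ 260.30)
1/(u(-34*1, P(-14)) + a) = 1/((-17 - 7) + sqrt(67757)) = 1/(-24 + sqrt(67757))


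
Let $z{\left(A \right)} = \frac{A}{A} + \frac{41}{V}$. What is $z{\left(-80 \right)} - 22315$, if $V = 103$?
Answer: $- \frac{2298301}{103} \approx -22314.0$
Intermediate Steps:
$z{\left(A \right)} = \frac{144}{103}$ ($z{\left(A \right)} = \frac{A}{A} + \frac{41}{103} = 1 + 41 \cdot \frac{1}{103} = 1 + \frac{41}{103} = \frac{144}{103}$)
$z{\left(-80 \right)} - 22315 = \frac{144}{103} - 22315 = - \frac{2298301}{103}$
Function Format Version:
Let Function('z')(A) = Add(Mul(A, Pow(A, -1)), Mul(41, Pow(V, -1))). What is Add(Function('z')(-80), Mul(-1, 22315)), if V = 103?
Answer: Rational(-2298301, 103) ≈ -22314.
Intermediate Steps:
Function('z')(A) = Rational(144, 103) (Function('z')(A) = Add(Mul(A, Pow(A, -1)), Mul(41, Pow(103, -1))) = Add(1, Mul(41, Rational(1, 103))) = Add(1, Rational(41, 103)) = Rational(144, 103))
Add(Function('z')(-80), Mul(-1, 22315)) = Add(Rational(144, 103), Mul(-1, 22315)) = Add(Rational(144, 103), -22315) = Rational(-2298301, 103)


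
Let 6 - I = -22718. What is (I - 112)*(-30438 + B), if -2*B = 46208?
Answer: -1210691704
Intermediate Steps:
I = 22724 (I = 6 - 1*(-22718) = 6 + 22718 = 22724)
B = -23104 (B = -1/2*46208 = -23104)
(I - 112)*(-30438 + B) = (22724 - 112)*(-30438 - 23104) = 22612*(-53542) = -1210691704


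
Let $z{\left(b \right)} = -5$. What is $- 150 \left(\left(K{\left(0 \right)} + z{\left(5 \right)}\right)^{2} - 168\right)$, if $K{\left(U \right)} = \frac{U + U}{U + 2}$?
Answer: $21450$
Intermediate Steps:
$K{\left(U \right)} = \frac{2 U}{2 + U}$
$- 150 \left(\left(K{\left(0 \right)} + z{\left(5 \right)}\right)^{2} - 168\right) = - 150 \left(\left(2 \cdot 0 \frac{1}{2 + 0} - 5\right)^{2} - 168\right) = - 150 \left(\left(2 \cdot 0 \cdot \frac{1}{2} - 5\right)^{2} - 168\right) = - 150 \left(\left(0 - 5\right)^{2} - 168\right) = - 150 \left(\left(-5\right)^{2} - 168\right) = - 150 \left(25 - 168\right) = \left(-150\right) \left(-143\right) = 21450$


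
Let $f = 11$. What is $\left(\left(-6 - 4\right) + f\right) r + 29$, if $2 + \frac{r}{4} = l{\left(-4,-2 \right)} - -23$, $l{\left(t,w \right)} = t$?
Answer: $97$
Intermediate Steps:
$r = 68$ ($r = -8 + 4 \left(-4 - -23\right) = -8 + 4 \left(-4 + 23\right) = -8 + 4 \cdot 19 = -8 + 76 = 68$)
$\left(\left(-6 - 4\right) + f\right) r + 29 = \left(\left(-6 - 4\right) + 11\right) 68 + 29 = \left(-10 + 11\right) 68 + 29 = 1 \cdot 68 + 29 = 68 + 29 = 97$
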